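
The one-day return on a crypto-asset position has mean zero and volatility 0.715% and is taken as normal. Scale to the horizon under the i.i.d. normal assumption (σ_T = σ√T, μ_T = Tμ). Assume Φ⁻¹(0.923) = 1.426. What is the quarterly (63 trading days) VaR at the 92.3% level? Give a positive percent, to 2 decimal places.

8.09%

σ_{63d} = 0.715% × √63 = 5.675%.
VaR = 1.426 × 5.675% = 8.093%.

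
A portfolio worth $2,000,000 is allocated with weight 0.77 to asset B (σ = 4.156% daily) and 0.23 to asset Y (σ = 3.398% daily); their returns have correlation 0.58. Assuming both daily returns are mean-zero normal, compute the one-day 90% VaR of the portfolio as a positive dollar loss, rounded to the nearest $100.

$95,100

σ_p² = 0.77²·4.156² + 0.23²·3.398² + 2·0.58·0.77·0.23·4.156·3.398 = 13.7528 (%²).
σ_p = √13.7528 = 3.708%.
At 90%, z = 1.282.
VaR = 1.282 × 3.708% = 4.754%; on $2,000,000 that is $95,080.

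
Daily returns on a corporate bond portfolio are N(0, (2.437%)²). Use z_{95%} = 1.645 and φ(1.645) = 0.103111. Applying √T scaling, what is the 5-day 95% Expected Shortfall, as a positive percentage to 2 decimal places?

11.24%

σ_{5d} = 2.437% × √5 = 5.449%.
ES multiplier = φ(z)/(1−α) = 0.103111/0.05 = 2.062.
ES = 5.449% × 2.062 = 11.236%.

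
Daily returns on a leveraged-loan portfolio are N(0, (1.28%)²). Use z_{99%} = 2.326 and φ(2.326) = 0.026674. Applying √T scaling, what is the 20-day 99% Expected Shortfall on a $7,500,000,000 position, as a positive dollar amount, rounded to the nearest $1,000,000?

$1,145,000,000

σ_{20d} = 1.28% × √20 = 5.724%.
ES multiplier = φ(z)/(1−α) = 0.026674/0.01 = 2.667.
ES = 5.724% × 2.667 = 15.266%; on $7,500,000,000: $1,144,950,000.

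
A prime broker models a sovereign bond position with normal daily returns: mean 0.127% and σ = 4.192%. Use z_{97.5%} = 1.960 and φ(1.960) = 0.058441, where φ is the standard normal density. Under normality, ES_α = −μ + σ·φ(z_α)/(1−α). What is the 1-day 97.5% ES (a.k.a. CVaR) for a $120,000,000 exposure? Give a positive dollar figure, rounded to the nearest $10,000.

$11,610,000

Tail multiplier: φ(z)/(1−α) = 0.058441 / 0.025 = 2.338.
ES = −(0.127%) + 4.192% × 2.338 = 9.674%.
On $120,000,000: 0.09674 × $120,000,000 = $11,608,800.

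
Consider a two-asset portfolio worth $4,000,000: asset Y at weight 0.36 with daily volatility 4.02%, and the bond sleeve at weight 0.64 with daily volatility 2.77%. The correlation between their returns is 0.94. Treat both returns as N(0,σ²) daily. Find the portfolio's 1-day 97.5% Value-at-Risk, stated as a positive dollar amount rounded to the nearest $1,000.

σ_p² = 0.36²·4.02² + 0.64²·2.77² + 2·0.94·0.36·0.64·4.02·2.77 = 10.0605 (%²).
σ_p = √10.0605 = 3.172%.
At 97.5%, z = 1.960.
VaR = 1.960 × 3.172% = 6.217%; on $4,000,000 that is $248,680.

$249,000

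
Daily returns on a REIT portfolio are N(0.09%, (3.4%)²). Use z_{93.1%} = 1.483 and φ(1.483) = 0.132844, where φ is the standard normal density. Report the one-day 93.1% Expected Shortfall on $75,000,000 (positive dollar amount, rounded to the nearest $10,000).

$4,840,000

Tail multiplier: φ(z)/(1−α) = 0.132844 / 0.069 = 1.925.
ES = −(0.09%) + 3.4% × 1.925 = 6.455%.
On $75,000,000: 0.06455 × $75,000,000 = $4,841,250.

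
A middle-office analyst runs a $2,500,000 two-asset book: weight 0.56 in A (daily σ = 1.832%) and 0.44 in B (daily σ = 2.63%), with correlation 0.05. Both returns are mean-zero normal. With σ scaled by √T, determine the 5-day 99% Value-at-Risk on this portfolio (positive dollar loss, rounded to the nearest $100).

σ_p = √(0.56²·1.832² + 0.44²·2.63² + 2·0.05·0.56·0.44·1.832·2.63) = 1.584%.
σ_{5d} = 1.584% × √5 = 3.542%.
z(99%) = 2.326.
VaR = 2.326 × 3.542% = 8.239%; on $2,500,000 that is $205,975.

$206,000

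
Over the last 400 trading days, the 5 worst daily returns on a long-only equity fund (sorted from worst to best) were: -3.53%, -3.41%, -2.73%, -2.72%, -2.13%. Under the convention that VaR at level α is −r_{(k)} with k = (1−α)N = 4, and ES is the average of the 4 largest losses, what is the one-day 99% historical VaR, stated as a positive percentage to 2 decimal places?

2.72%

k = 4; the 4th lowest return is -2.72%, so VaR = 2.72%.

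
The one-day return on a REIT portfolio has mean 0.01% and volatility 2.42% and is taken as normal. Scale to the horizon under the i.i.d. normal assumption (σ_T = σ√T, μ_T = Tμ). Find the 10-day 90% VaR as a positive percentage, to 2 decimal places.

At 90%, z = 1.282.
σ_{10d} = 2.42% × √10 = 7.653%; μ_{10d} = 10 × 0.01% = 0.100%.
VaR = −(0.100%) + 1.282 × 7.653% = 9.711%.

9.71%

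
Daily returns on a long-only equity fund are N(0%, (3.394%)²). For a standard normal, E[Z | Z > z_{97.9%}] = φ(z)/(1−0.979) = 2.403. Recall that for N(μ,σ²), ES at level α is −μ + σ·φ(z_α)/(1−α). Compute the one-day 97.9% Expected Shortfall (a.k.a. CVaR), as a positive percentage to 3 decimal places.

ES = 3.394% × 2.403 = 8.156%.

8.156%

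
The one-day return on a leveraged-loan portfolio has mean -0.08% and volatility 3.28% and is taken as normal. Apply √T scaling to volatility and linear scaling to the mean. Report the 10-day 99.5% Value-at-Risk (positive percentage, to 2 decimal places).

At 99.5%, z = 2.576.
σ_{10d} = 3.28% × √10 = 10.372%; μ_{10d} = 10 × -0.08% = -0.800%.
VaR = −(-0.800%) + 2.576 × 10.372% = 27.518%.

27.52%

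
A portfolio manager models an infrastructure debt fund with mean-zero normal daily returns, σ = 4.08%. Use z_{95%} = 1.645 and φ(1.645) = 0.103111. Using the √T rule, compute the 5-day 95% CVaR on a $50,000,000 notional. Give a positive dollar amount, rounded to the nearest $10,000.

σ_{5d} = 4.08% × √5 = 9.123%.
ES multiplier = φ(z)/(1−α) = 0.103111/0.05 = 2.062.
ES = 9.123% × 2.062 = 18.812%; on $50,000,000: $9,406,000.

$9,410,000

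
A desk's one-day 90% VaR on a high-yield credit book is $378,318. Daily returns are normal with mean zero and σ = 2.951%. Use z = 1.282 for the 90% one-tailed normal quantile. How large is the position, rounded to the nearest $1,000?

$10,000,000

VaR as a fraction of value: z·σ = 1.282 × 2.951% = 3.78318%.
Position = $378,318 / 0.0378318 = $9,999,995.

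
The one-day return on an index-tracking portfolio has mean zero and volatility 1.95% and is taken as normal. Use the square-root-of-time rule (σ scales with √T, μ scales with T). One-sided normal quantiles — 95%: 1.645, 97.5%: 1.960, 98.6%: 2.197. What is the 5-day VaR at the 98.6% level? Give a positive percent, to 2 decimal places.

σ_{5d} = 1.95% × √5 = 4.360%.
VaR = 2.197 × 4.360% = 9.579%.

9.58%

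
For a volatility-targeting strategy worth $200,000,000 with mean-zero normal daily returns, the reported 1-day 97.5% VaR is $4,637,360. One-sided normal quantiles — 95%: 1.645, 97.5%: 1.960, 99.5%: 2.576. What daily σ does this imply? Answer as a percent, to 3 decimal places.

VaR as a fraction: $4,637,360 / $200,000,000 = 2.319%.
σ = VaR / z = 2.319% / 1.960 = 1.183%.

1.183%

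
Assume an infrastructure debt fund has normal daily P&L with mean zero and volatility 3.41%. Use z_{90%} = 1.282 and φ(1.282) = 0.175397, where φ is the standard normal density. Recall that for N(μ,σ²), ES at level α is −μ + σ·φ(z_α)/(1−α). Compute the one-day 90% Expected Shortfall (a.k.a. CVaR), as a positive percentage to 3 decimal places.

5.981%

Tail multiplier: φ(z)/(1−α) = 0.175397 / 0.1 = 1.754.
ES = 3.41% × 1.754 = 5.981%.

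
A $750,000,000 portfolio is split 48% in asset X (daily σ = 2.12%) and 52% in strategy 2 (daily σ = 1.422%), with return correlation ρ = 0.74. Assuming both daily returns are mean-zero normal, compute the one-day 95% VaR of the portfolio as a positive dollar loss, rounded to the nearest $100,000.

σ_p² = 0.48²·2.12² + 0.52²·1.422² + 2·0.74·0.48·0.52·2.12·1.422 = 2.6959 (%²).
σ_p = √2.6959 = 1.642%.
At 95%, z = 1.645.
VaR = 1.645 × 1.642% = 2.701%; on $750,000,000 that is $20,257,500.

$20,300,000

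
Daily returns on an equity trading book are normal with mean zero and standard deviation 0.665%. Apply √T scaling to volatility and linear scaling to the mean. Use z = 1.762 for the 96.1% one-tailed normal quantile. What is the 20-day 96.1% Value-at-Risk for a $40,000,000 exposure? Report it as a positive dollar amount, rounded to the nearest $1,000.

σ_{20d} = 0.665% × √20 = 2.974%.
VaR = 1.762 × 2.974% = 5.240%.
On $40,000,000: 0.05240 × $40,000,000 = $2,096,000.

$2,096,000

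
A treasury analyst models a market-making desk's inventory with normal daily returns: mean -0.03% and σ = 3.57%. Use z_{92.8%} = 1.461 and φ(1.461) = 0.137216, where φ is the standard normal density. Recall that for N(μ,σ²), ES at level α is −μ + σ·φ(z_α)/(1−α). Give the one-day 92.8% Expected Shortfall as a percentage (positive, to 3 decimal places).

6.834%

Tail multiplier: φ(z)/(1−α) = 0.137216 / 0.072 = 1.906.
ES = −(-0.03%) + 3.57% × 1.906 = 6.834%.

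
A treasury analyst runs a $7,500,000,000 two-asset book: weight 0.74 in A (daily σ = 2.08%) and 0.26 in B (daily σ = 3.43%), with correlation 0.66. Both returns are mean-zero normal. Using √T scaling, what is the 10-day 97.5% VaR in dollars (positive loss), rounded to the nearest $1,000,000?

σ_p = √(0.74²·2.08² + 0.26²·3.43² + 2·0.66·0.74·0.26·2.08·3.43) = 2.231%.
σ_{10d} = 2.231% × √10 = 7.055%.
z(97.5%) = 1.960.
VaR = 1.960 × 7.055% = 13.828%; on $7,500,000,000 that is $1,037,100,000.

$1,037,000,000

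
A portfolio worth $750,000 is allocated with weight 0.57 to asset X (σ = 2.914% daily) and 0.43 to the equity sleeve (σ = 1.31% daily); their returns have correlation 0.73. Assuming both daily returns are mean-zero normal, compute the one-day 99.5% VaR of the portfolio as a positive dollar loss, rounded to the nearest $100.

$40,700

σ_p² = 0.57²·2.914² + 0.43²·1.31² + 2·0.73·0.57·0.43·2.914·1.31 = 4.4422 (%²).
σ_p = √4.4422 = 2.108%.
At 99.5%, z = 2.576.
VaR = 2.576 × 2.108% = 5.430%; on $750,000 that is $40,725.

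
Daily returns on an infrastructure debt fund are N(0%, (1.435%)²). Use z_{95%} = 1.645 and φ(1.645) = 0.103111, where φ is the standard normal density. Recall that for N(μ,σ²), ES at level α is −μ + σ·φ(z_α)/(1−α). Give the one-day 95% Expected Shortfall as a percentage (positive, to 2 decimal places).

2.96%

Tail multiplier: φ(z)/(1−α) = 0.103111 / 0.05 = 2.062.
ES = 1.435% × 2.062 = 2.959%.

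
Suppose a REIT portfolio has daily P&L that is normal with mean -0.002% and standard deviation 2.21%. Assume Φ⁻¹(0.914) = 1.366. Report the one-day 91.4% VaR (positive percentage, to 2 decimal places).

VaR = −μ + z·σ = −(-0.002%) + 1.366 × 2.21% = 3.021%.

3.02%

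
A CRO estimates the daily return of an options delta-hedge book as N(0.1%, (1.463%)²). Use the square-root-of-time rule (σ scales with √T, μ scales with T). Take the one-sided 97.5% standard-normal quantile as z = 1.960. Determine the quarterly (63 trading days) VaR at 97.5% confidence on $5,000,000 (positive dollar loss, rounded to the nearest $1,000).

σ_{63d} = 1.463% × √63 = 11.612%; μ_{63d} = 63 × 0.1% = 6.300%.
VaR = −(6.300%) + 1.960 × 11.612% = 16.460%.
On $5,000,000: 0.16460 × $5,000,000 = $823,000.

$823,000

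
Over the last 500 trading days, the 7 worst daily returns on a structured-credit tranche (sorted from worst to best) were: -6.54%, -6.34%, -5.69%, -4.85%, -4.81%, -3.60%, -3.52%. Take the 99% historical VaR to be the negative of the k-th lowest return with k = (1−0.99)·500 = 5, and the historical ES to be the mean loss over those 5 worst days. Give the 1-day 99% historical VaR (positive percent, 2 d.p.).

k = 5; the 5th lowest return is -4.81%, so VaR = 4.81%.

4.81%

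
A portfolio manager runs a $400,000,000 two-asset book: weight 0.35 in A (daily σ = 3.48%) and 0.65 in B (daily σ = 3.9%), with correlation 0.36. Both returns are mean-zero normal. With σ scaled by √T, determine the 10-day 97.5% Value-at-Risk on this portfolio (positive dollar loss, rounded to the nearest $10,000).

$78,920,000

σ_p = √(0.35²·3.48² + 0.65²·3.9² + 2·0.36·0.35·0.65·3.48·3.9) = 3.183%.
σ_{10d} = 3.183% × √10 = 10.066%.
z(97.5%) = 1.960.
VaR = 1.960 × 10.066% = 19.729%; on $400,000,000 that is $78,916,000.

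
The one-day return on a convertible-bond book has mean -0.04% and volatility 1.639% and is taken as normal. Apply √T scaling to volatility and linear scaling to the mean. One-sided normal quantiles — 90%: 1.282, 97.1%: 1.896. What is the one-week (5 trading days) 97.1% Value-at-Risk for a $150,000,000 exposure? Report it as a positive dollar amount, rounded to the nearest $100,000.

σ_{5d} = 1.639% × √5 = 3.665%; μ_{5d} = 5 × -0.04% = -0.200%.
VaR = −(-0.200%) + 1.896 × 3.665% = 7.149%.
On $150,000,000: 0.07149 × $150,000,000 = $10,723,500.

$10,700,000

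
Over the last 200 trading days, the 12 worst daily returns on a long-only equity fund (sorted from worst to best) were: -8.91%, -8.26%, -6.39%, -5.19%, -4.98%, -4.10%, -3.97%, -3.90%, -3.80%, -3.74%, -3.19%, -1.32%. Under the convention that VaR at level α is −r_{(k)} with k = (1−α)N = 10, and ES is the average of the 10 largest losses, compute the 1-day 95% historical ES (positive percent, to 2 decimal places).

5.32%

The 10 worst returns sum to -53.24%.
ES = −(-53.24%) / 10 = 5.324% ≈ 5.32%.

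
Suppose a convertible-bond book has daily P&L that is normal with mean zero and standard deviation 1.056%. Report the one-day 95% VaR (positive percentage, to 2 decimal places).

1.74%

At 95% one-sided, z = 1.645.
VaR = z·σ = 1.645 × 1.056% = 1.737%.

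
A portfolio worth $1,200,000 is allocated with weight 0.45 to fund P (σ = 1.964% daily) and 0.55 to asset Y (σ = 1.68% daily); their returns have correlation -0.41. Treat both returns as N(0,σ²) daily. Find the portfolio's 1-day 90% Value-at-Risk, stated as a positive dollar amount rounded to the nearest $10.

σ_p² = 0.45²·1.964² + 0.55²·1.68² + 2·-0.41·0.45·0.55·1.964·1.68 = 0.9652 (%²).
σ_p = √0.9652 = 0.982%.
At 90%, z = 1.282.
VaR = 1.282 × 0.982% = 1.259%; on $1,200,000 that is $15,108.

$15,110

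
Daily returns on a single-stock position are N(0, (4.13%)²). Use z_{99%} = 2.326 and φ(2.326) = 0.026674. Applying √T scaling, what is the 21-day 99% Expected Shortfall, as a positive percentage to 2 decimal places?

50.48%

σ_{21d} = 4.13% × √21 = 18.926%.
ES multiplier = φ(z)/(1−α) = 0.026674/0.01 = 2.667.
ES = 18.926% × 2.667 = 50.476%.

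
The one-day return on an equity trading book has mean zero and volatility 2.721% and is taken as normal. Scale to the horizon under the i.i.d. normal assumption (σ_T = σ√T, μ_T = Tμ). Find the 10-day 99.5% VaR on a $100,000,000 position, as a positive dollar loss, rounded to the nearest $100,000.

$22,200,000

At 99.5%, z = 2.576.
σ_{10d} = 2.721% × √10 = 8.605%.
VaR = 2.576 × 8.605% = 22.166%.
On $100,000,000: 0.22166 × $100,000,000 = $22,166,000.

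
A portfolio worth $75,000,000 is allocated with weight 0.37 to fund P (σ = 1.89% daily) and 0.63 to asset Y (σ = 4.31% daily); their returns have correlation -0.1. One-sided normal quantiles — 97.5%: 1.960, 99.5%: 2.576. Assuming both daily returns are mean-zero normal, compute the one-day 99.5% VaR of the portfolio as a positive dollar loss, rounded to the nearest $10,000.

$5,280,000

σ_p² = 0.37²·1.89² + 0.63²·4.31² + 2·-0.1·0.37·0.63·1.89·4.31 = 7.4821 (%²).
σ_p = √7.4821 = 2.735%.
VaR = 2.576 × 2.735% = 7.045%; on $75,000,000 that is $5,283,750.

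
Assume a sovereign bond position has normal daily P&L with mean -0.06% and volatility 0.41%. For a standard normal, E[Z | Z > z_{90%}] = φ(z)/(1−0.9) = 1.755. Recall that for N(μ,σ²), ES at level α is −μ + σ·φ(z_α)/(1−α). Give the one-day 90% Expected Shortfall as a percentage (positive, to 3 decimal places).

ES = −(-0.06%) + 0.41% × 1.755 = 0.780%.

0.780%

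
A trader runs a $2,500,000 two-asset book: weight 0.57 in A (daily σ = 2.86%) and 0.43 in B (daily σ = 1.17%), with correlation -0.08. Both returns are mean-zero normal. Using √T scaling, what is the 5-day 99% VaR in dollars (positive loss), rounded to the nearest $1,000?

$217,000

σ_p = √(0.57²·2.86² + 0.43²·1.17² + 2·-0.08·0.57·0.43·2.86·1.17) = 1.667%.
σ_{5d} = 1.667% × √5 = 3.728%.
z(99%) = 2.326.
VaR = 2.326 × 3.728% = 8.671%; on $2,500,000 that is $216,775.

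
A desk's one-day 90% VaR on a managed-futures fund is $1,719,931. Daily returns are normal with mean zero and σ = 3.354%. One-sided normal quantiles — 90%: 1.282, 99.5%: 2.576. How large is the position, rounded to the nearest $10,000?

$40,000,000

VaR as a fraction of value: z·σ = 1.282 × 3.354% = 4.29983%.
Position = $1,719,931 / 0.0429983 = $39,999,995.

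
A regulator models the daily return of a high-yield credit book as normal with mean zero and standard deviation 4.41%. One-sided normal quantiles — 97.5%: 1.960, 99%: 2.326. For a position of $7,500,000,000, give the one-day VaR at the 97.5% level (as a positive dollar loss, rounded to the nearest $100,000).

$648,300,000

VaR = z·σ = 1.960 × 4.41% = 8.644%.
On $7,500,000,000: 0.08644 × $7,500,000,000 = $648,300,000.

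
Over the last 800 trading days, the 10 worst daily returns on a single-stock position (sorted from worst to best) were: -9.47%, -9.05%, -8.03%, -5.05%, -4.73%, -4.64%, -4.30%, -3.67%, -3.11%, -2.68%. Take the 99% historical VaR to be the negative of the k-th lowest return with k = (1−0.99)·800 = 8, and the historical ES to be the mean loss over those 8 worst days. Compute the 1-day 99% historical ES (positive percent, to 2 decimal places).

The 8 worst returns sum to -48.94%.
ES = −(-48.94%) / 8 = 6.1175% ≈ 6.12%.

6.12%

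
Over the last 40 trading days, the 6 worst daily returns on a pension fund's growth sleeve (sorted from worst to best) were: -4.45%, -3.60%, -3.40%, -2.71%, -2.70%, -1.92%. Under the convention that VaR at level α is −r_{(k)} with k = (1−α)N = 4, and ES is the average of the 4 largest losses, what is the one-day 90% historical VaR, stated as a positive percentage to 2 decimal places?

k = 4; the 4th lowest return is -2.71%, so VaR = 2.71%.

2.71%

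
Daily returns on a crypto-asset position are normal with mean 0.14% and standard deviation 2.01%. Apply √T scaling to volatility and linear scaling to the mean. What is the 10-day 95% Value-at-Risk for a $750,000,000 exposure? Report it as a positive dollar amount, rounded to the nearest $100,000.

At 95%, z = 1.645.
σ_{10d} = 2.01% × √10 = 6.356%; μ_{10d} = 10 × 0.14% = 1.400%.
VaR = −(1.400%) + 1.645 × 6.356% = 9.056%.
On $750,000,000: 0.09056 × $750,000,000 = $67,920,000.

$67,900,000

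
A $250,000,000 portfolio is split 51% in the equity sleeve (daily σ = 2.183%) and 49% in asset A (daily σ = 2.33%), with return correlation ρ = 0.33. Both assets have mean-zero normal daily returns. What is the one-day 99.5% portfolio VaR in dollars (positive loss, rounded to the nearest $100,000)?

σ_p² = 0.51²·2.183² + 0.49²·2.33² + 2·0.33·0.51·0.49·2.183·2.33 = 3.3819 (%²).
σ_p = √3.3819 = 1.839%.
At 99.5%, z = 2.576.
VaR = 2.576 × 1.839% = 4.737%; on $250,000,000 that is $11,842,500.

$11,800,000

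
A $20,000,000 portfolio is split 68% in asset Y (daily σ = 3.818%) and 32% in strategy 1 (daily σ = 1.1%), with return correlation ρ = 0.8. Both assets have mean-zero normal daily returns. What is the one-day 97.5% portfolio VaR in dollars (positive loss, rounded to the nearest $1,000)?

$1,131,000

σ_p² = 0.68²·3.818² + 0.32²·1.1² + 2·0.8·0.68·0.32·3.818·1.1 = 8.3266 (%²).
σ_p = √8.3266 = 2.886%.
At 97.5%, z = 1.960.
VaR = 1.960 × 2.886% = 5.657%; on $20,000,000 that is $1,131,400.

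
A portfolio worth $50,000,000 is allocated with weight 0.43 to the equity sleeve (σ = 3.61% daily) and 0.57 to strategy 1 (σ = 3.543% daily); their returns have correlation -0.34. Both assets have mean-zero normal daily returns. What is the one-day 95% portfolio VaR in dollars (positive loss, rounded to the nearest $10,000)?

$1,720,000

σ_p² = 0.43²·3.61² + 0.57²·3.543² + 2·-0.34·0.43·0.57·3.61·3.543 = 4.3563 (%²).
σ_p = √4.3563 = 2.087%.
At 95%, z = 1.645.
VaR = 1.645 × 2.087% = 3.433%; on $50,000,000 that is $1,716,500.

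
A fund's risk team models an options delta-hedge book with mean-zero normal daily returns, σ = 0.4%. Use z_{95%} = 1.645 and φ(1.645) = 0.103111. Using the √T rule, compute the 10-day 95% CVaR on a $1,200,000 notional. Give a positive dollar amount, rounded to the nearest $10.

$31,300

σ_{10d} = 0.4% × √10 = 1.265%.
ES multiplier = φ(z)/(1−α) = 0.103111/0.05 = 2.062.
ES = 1.265% × 2.062 = 2.608%; on $1,200,000: $31,296.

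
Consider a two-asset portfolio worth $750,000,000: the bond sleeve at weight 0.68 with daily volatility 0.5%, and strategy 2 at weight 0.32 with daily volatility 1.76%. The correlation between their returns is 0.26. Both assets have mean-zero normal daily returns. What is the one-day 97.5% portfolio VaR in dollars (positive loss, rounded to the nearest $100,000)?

$10,700,000

σ_p² = 0.68²·0.5² + 0.32²·1.76² + 2·0.26·0.68·0.32·0.5·1.76 = 0.5324 (%²).
σ_p = √0.5324 = 0.730%.
At 97.5%, z = 1.960.
VaR = 1.960 × 0.730% = 1.431%; on $750,000,000 that is $10,732,500.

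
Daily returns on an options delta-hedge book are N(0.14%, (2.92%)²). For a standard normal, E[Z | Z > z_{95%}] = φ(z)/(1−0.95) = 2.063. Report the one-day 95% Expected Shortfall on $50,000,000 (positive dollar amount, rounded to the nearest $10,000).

$2,940,000

ES = −(0.14%) + 2.92% × 2.063 = 5.884%.
On $50,000,000: 0.05884 × $50,000,000 = $2,942,000.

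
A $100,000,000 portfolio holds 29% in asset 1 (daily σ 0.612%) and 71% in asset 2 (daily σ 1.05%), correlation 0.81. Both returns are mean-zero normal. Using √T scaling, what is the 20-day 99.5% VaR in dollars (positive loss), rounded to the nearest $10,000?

$10,310,000

σ_p = √(0.29²·0.612² + 0.71²·1.05² + 2·0.81·0.29·0.71·0.612·1.05) = 0.895%.
σ_{20d} = 0.895% × √20 = 4.003%.
z(99.5%) = 2.576.
VaR = 2.576 × 4.003% = 10.312%; on $100,000,000 that is $10,312,000.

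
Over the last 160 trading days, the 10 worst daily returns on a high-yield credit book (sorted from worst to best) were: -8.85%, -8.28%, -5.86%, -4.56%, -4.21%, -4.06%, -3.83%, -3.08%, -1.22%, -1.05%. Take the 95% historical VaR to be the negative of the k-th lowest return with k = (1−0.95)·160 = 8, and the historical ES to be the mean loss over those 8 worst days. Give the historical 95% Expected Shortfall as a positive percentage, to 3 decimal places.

5.341%

The 8 worst returns sum to -42.73%.
ES = −(-42.73%) / 8 = 5.34125% ≈ 5.341%.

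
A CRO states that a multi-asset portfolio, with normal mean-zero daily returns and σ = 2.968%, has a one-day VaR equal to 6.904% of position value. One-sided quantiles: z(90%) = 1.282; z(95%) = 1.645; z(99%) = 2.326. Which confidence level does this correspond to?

Implied z = VaR/σ = 6.904 / 2.968 = 2.326.
This matches z(99%) = 2.326.

99%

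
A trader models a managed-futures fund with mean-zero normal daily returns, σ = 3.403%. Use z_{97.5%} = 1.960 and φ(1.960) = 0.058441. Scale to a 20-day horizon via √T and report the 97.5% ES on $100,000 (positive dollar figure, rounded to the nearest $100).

σ_{20d} = 3.403% × √20 = 15.219%.
ES multiplier = φ(z)/(1−α) = 0.058441/0.025 = 2.338.
ES = 15.219% × 2.338 = 35.582%; on $100,000: $35,582.

$35,600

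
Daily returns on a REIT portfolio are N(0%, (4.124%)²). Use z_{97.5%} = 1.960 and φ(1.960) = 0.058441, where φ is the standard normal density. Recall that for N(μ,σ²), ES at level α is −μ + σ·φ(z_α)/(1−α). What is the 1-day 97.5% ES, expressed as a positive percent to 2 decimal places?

9.64%

Tail multiplier: φ(z)/(1−α) = 0.058441 / 0.025 = 2.338.
ES = 4.124% × 2.338 = 9.642%.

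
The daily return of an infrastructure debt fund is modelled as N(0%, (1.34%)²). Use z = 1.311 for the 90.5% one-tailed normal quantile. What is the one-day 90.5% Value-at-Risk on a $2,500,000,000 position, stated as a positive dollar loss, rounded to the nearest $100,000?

VaR = z·σ = 1.311 × 1.34% = 1.757%.
On $2,500,000,000: 0.01757 × $2,500,000,000 = $43,925,000.

$43,900,000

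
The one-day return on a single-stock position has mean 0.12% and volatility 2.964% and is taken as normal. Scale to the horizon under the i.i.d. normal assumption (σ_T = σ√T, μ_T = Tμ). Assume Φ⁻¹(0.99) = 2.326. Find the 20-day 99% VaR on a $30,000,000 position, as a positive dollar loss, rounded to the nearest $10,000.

$8,530,000

σ_{20d} = 2.964% × √20 = 13.255%; μ_{20d} = 20 × 0.12% = 2.400%.
VaR = −(2.400%) + 2.326 × 13.255% = 28.431%.
On $30,000,000: 0.28431 × $30,000,000 = $8,529,300.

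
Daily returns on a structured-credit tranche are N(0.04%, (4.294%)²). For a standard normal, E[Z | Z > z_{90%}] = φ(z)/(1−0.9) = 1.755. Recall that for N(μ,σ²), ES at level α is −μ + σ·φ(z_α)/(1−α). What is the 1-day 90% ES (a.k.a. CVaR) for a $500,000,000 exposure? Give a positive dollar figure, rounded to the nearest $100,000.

ES = −(0.04%) + 4.294% × 1.755 = 7.496%.
On $500,000,000: 0.07496 × $500,000,000 = $37,480,000.

$37,500,000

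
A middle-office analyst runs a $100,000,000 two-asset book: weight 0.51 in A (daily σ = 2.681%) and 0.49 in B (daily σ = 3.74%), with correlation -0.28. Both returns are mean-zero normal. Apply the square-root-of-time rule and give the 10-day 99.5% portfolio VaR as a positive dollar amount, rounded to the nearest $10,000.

σ_p = √(0.51²·2.681² + 0.49²·3.74² + 2·-0.28·0.51·0.49·2.681·3.74) = 1.956%.
σ_{10d} = 1.956% × √10 = 6.185%.
z(99.5%) = 2.576.
VaR = 2.576 × 6.185% = 15.933%; on $100,000,000 that is $15,933,000.

$15,930,000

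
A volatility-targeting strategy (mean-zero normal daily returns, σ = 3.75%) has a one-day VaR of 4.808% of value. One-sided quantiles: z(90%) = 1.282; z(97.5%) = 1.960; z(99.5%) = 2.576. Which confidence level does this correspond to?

90%

Implied z = VaR/σ = 4.808 / 3.75 = 1.282.
This matches z(90%) = 1.282.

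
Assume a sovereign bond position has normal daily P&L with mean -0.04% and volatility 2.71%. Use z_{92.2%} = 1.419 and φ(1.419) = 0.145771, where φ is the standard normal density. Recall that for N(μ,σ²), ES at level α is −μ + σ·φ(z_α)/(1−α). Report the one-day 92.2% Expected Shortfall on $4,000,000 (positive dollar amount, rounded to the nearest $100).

$204,200

Tail multiplier: φ(z)/(1−α) = 0.145771 / 0.078 = 1.869.
ES = −(-0.04%) + 2.71% × 1.869 = 5.105%.
On $4,000,000: 0.05105 × $4,000,000 = $204,200.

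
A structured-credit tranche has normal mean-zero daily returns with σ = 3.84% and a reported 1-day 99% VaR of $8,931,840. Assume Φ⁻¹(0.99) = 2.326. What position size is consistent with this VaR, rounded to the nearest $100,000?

VaR as a fraction of value: z·σ = 2.326 × 3.84% = 8.93184%.
Position = $8,931,840 / 0.0893184 = $100,000,000.

$100,000,000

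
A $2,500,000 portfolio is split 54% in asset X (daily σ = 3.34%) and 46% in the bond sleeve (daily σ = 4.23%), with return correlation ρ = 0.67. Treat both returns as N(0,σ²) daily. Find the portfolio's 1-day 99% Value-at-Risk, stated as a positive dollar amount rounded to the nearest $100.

σ_p² = 0.54²·3.34² + 0.46²·4.23² + 2·0.67·0.54·0.46·3.34·4.23 = 11.7418 (%²).
σ_p = √11.7418 = 3.427%.
At 99%, z = 2.326.
VaR = 2.326 × 3.427% = 7.971%; on $2,500,000 that is $199,275.

$199,300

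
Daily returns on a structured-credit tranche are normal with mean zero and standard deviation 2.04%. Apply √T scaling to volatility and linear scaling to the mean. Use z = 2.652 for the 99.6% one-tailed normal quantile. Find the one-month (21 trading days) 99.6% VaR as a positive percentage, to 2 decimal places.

24.79%

σ_{21d} = 2.04% × √21 = 9.348%.
VaR = 2.652 × 9.348% = 24.791%.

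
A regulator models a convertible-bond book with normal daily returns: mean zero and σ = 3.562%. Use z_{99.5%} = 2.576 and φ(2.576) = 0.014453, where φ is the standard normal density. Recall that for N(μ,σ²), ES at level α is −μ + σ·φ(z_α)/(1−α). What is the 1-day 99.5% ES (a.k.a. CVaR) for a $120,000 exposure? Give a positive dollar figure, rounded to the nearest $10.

$12,360

Tail multiplier: φ(z)/(1−α) = 0.014453 / 0.005 = 2.891.
ES = 3.562% × 2.891 = 10.298%.
On $120,000: 0.10298 × $120,000 = $12,358.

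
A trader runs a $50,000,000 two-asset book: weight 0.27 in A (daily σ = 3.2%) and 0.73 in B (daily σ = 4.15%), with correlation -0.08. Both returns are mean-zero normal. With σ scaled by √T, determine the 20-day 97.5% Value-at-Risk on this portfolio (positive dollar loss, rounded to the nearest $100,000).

σ_p = √(0.27²·3.2² + 0.73²·4.15² + 2·-0.08·0.27·0.73·3.2·4.15) = 3.083%.
σ_{20d} = 3.083% × √20 = 13.788%.
z(97.5%) = 1.960.
VaR = 1.960 × 13.788% = 27.024%; on $50,000,000 that is $13,512,000.

$13,500,000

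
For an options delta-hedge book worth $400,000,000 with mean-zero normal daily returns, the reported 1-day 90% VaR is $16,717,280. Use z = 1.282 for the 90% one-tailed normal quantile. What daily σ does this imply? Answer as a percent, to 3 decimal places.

3.260%

VaR as a fraction: $16,717,280 / $400,000,000 = 4.179%.
σ = VaR / z = 4.179% / 1.282 = 3.260%.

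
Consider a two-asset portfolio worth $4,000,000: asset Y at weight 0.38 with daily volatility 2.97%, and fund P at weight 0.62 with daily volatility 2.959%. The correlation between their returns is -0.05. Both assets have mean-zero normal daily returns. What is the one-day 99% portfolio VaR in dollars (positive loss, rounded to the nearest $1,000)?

$196,000

σ_p² = 0.38²·2.97² + 0.62²·2.959² + 2·-0.05·0.38·0.62·2.97·2.959 = 4.4324 (%²).
σ_p = √4.4324 = 2.105%.
At 99%, z = 2.326.
VaR = 2.326 × 2.105% = 4.896%; on $4,000,000 that is $195,840.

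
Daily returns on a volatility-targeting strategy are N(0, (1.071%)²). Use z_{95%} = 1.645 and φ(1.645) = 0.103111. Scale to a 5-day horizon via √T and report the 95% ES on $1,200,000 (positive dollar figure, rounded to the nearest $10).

σ_{5d} = 1.071% × √5 = 2.395%.
ES multiplier = φ(z)/(1−α) = 0.103111/0.05 = 2.062.
ES = 2.395% × 2.062 = 4.938%; on $1,200,000: $59,256.

$59,260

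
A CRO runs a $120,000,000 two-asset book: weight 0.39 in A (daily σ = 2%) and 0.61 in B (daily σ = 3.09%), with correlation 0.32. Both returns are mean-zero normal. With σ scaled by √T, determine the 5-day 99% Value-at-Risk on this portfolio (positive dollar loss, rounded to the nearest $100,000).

σ_p = √(0.39²·2² + 0.61²·3.09² + 2·0.32·0.39·0.61·2·3.09) = 2.259%.
σ_{5d} = 2.259% × √5 = 5.051%.
z(99%) = 2.326.
VaR = 2.326 × 5.051% = 11.749%; on $120,000,000 that is $14,098,800.

$14,100,000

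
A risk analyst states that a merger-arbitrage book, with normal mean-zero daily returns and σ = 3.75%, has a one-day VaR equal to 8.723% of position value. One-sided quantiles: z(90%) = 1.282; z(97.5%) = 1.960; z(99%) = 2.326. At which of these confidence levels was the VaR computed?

99%

Implied z = VaR/σ = 8.723 / 3.75 = 2.326.
This matches z(99%) = 2.326.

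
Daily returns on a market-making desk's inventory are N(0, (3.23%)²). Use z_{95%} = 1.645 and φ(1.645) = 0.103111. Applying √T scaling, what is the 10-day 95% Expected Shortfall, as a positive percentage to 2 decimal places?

21.06%

σ_{10d} = 3.23% × √10 = 10.214%.
ES multiplier = φ(z)/(1−α) = 0.103111/0.05 = 2.062.
ES = 10.214% × 2.062 = 21.061%.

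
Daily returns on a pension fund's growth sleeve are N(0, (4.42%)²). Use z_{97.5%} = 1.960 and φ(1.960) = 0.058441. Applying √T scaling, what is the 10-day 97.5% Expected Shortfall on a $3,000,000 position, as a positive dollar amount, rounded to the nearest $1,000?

σ_{10d} = 4.42% × √10 = 13.977%.
ES multiplier = φ(z)/(1−α) = 0.058441/0.025 = 2.338.
ES = 13.977% × 2.338 = 32.678%; on $3,000,000: $980,340.

$980,000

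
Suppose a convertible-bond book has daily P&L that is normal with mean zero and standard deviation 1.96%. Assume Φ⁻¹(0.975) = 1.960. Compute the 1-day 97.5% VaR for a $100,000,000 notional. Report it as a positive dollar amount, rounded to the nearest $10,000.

VaR = z·σ = 1.960 × 1.96% = 3.842%.
On $100,000,000: 0.03842 × $100,000,000 = $3,842,000.

$3,840,000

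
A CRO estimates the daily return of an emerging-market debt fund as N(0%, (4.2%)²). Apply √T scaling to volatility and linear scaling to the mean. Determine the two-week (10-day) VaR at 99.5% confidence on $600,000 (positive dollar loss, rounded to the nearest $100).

$205,300

At 99.5%, z = 2.576.
σ_{10d} = 4.2% × √10 = 13.282%.
VaR = 2.576 × 13.282% = 34.214%.
On $600,000: 0.34214 × $600,000 = $205,284.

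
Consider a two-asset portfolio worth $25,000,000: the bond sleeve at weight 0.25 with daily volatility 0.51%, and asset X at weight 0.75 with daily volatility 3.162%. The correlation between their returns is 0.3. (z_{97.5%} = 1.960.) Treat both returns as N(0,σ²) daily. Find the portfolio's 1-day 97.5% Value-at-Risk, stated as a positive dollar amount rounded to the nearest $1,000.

σ_p² = 0.25²·0.51² + 0.75²·3.162² + 2·0.3·0.25·0.75·0.51·3.162 = 5.8217 (%²).
σ_p = √5.8217 = 2.413%.
VaR = 1.960 × 2.413% = 4.729%; on $25,000,000 that is $1,182,250.

$1,182,000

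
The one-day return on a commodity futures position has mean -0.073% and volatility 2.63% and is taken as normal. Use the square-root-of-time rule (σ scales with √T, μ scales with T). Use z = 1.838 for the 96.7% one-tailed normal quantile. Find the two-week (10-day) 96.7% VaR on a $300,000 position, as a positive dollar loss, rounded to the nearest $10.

σ_{10d} = 2.63% × √10 = 8.317%; μ_{10d} = 10 × -0.073% = -0.730%.
VaR = −(-0.730%) + 1.838 × 8.317% = 16.017%.
On $300,000: 0.16017 × $300,000 = $48,051.

$48,050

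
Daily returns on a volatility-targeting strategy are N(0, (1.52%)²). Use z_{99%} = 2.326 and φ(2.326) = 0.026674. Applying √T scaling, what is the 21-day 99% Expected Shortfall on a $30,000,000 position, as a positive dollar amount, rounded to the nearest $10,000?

σ_{21d} = 1.52% × √21 = 6.966%.
ES multiplier = φ(z)/(1−α) = 0.026674/0.01 = 2.667.
ES = 6.966% × 2.667 = 18.578%; on $30,000,000: $5,573,400.

$5,570,000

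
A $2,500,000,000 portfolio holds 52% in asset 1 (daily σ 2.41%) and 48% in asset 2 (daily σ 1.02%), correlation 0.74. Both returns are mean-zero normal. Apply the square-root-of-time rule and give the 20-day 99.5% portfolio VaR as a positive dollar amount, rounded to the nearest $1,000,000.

$475,000,000

σ_p = √(0.52²·2.41² + 0.48²·1.02² + 2·0.74·0.52·0.48·2.41·1.02) = 1.649%.
σ_{20d} = 1.649% × √20 = 7.375%.
z(99.5%) = 2.576.
VaR = 2.576 × 7.375% = 18.998%; on $2,500,000,000 that is $474,950,000.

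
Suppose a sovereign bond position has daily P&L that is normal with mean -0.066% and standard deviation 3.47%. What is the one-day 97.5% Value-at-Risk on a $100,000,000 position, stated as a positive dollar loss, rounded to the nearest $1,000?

At 97.5% one-sided, z = 1.960.
VaR = −μ + z·σ = −(-0.066%) + 1.960 × 3.47% = 6.867%.
On $100,000,000: 0.06867 × $100,000,000 = $6,867,000.

$6,867,000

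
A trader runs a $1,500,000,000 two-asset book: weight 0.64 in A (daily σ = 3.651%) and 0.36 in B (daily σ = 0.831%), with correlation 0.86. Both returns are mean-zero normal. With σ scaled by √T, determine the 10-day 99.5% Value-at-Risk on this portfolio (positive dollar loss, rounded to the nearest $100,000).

$317,500,000

σ_p = √(0.64²·3.651² + 0.36²·0.831² + 2·0.86·0.64·0.36·3.651·0.831) = 2.598%.
σ_{10d} = 2.598% × √10 = 8.216%.
z(99.5%) = 2.576.
VaR = 2.576 × 8.216% = 21.164%; on $1,500,000,000 that is $317,460,000.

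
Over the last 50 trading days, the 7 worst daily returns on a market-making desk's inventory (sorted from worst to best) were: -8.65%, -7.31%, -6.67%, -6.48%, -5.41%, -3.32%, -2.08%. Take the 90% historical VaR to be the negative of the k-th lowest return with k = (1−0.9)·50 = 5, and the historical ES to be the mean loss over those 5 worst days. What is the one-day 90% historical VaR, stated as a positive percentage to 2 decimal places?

5.41%

k = 5; the 5th lowest return is -5.41%, so VaR = 5.41%.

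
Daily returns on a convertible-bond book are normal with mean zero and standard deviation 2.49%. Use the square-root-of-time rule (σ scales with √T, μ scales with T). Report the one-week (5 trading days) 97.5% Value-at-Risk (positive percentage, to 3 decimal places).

At 97.5%, z = 1.960.
σ_{5d} = 2.49% × √5 = 5.568%.
VaR = 1.960 × 5.568% = 10.913%.

10.913%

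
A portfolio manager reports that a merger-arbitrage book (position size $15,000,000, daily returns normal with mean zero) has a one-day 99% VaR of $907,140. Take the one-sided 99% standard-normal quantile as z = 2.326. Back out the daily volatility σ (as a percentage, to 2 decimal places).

VaR as a fraction: $907,140 / $15,000,000 = 6.048%.
σ = VaR / z = 6.048% / 2.326 = 2.600%.

2.60%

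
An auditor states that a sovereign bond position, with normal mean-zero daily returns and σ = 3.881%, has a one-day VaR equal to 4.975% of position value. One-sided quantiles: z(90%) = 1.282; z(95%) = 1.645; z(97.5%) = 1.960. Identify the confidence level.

90%

Implied z = VaR/σ = 4.975 / 3.881 = 1.282.
This matches z(90%) = 1.282.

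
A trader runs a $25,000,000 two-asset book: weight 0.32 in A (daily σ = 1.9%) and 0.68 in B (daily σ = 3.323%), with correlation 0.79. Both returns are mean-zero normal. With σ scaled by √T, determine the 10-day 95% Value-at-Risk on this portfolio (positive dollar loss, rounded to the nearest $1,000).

$3,596,000

σ_p = √(0.32²·1.9² + 0.68²·3.323² + 2·0.79·0.32·0.68·1.9·3.323) = 2.765%.
σ_{10d} = 2.765% × √10 = 8.744%.
z(95%) = 1.645.
VaR = 1.645 × 8.744% = 14.384%; on $25,000,000 that is $3,596,000.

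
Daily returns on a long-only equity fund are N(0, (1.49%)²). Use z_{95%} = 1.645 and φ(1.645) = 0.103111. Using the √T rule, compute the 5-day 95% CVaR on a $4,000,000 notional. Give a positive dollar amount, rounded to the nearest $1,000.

$275,000

σ_{5d} = 1.49% × √5 = 3.332%.
ES multiplier = φ(z)/(1−α) = 0.103111/0.05 = 2.062.
ES = 3.332% × 2.062 = 6.871%; on $4,000,000: $274,840.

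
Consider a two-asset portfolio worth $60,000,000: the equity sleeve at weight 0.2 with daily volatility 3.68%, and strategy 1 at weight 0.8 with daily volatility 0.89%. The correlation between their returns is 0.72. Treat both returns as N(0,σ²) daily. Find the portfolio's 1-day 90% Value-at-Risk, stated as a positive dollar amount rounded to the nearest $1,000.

$1,033,000

σ_p² = 0.2²·3.68² + 0.8²·0.89² + 2·0.72·0.2·0.8·3.68·0.89 = 1.8032 (%²).
σ_p = √1.8032 = 1.343%.
At 90%, z = 1.282.
VaR = 1.282 × 1.343% = 1.722%; on $60,000,000 that is $1,033,200.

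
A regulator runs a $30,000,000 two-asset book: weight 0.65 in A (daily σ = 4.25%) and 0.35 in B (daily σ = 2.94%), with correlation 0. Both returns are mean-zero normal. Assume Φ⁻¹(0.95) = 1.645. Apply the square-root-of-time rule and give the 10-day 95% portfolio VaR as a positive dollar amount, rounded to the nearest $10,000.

$4,600,000

σ_p = √(0.65²·4.25² + 0.35²·2.94² + 2·0·0.65·0.35·4.25·2.94) = 2.948%.
σ_{10d} = 2.948% × √10 = 9.322%.
VaR = 1.645 × 9.322% = 15.335%; on $30,000,000 that is $4,600,500.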